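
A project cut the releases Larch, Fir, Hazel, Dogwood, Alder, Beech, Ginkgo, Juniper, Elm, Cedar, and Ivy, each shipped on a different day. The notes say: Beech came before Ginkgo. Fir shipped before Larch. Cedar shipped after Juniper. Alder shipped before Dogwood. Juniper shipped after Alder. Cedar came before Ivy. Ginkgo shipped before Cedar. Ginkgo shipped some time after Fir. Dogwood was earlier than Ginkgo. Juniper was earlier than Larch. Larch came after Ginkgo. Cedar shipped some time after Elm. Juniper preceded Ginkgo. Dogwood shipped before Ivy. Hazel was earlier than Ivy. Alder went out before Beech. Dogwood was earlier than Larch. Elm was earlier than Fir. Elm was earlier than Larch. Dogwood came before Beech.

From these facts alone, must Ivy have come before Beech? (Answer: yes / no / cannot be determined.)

Tracing the constraints gives Beech → Ginkgo → Cedar → Ivy, so Beech must come before Ivy.
That means Ivy cannot be before Beech.

no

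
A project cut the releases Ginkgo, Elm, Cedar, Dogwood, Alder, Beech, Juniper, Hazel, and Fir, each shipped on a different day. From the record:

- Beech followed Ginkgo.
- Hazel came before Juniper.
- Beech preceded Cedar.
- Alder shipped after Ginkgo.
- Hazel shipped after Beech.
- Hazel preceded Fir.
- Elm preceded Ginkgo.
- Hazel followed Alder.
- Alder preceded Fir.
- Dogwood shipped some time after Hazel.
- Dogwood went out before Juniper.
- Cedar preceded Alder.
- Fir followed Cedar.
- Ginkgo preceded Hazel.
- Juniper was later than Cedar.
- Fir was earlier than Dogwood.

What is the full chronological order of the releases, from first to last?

Elm, Ginkgo, Beech, Cedar, Alder, Hazel, Fir, Dogwood, Juniper

The constraints fix every adjacent pair, so only one ordering works:
Elm → Ginkgo → Beech → Cedar → Alder → Hazel → Fir → Dogwood → Juniper.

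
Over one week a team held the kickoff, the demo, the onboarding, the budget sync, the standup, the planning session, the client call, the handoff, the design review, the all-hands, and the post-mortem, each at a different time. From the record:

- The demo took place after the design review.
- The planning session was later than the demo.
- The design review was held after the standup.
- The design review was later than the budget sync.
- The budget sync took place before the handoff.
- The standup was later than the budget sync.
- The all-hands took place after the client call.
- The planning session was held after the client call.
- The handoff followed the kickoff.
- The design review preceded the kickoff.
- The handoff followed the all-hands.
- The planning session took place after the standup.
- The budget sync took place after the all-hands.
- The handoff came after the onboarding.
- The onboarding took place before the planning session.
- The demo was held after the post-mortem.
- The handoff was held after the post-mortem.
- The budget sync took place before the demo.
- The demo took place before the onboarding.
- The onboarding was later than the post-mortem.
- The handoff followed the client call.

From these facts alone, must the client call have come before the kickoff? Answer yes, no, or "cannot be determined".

yes

Chain the constraints: the client call → the all-hands → the budget sync → the design review → the kickoff. Each link is directly stated, so the client call comes before the kickoff.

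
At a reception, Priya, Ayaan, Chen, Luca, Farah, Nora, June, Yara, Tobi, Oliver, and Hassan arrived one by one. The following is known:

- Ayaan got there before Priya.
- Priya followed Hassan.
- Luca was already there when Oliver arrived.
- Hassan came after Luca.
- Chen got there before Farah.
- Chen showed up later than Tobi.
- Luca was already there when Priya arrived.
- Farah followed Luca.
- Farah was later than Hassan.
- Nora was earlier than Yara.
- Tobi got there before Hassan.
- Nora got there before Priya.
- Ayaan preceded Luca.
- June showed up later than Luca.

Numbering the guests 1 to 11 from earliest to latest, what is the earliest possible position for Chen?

Tobi must come before Chen — 1 forced predecessor.
Nothing else is forced ahead of Chen, so their earliest slot is position 1 + 1 = 2.

2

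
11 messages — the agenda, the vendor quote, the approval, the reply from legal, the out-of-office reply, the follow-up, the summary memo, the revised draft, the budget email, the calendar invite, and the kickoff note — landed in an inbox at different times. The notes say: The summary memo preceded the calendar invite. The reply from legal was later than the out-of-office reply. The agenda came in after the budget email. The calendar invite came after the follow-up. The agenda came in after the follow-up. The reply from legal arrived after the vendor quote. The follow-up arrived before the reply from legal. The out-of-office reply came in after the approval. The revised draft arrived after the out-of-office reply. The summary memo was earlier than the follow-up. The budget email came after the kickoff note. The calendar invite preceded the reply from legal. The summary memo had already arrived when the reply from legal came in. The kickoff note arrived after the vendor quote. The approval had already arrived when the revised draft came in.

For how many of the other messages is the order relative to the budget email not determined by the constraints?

7

Forced before the budget email: the kickoff note and the vendor quote; forced after the budget email: the agenda.
That leaves the approval, the calendar invite, the follow-up, the out-of-office reply, the reply from legal, the revised draft, and the summary memo with no forced order relative to the budget email — 7.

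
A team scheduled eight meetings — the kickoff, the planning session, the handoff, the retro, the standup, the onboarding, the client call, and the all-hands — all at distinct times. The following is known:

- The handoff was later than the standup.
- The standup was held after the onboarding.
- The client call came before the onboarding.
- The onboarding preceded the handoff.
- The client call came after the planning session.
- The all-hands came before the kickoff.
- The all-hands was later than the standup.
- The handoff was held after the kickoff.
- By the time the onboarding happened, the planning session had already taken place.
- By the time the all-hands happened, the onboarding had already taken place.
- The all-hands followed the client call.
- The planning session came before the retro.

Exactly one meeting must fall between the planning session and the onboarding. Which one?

the client call

Tracing the constraints gives the planning session → the client call → the onboarding, so the client call sits after the planning session and before the onboarding.
No other meeting is forced both after the planning session and before the onboarding.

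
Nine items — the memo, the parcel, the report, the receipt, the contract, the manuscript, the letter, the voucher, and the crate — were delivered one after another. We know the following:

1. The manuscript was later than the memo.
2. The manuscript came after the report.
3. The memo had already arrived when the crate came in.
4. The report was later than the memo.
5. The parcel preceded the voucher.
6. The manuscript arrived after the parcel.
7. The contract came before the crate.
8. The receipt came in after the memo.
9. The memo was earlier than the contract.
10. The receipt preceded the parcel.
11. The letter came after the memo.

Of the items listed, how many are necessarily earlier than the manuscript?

Directly stated before the manuscript: the memo, the parcel, and the report.
The receipt reaches the manuscript via the receipt → the parcel → the manuscript.
No chain forces the crate (or any of the others) ahead of the manuscript.
That's the memo, the parcel, the receipt, and the report — 4 in all.

4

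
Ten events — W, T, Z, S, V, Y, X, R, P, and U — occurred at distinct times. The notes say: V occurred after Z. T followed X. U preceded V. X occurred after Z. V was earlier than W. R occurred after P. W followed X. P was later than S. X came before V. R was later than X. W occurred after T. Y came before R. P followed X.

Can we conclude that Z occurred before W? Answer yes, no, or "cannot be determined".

yes

Chain the constraints: Z → V → W. Each link is directly stated, so Z comes before W.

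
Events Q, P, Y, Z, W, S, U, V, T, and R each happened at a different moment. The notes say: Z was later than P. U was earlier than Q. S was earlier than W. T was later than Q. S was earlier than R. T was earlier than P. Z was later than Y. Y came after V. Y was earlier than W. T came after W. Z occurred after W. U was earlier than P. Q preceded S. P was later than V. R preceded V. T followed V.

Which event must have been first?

U has a chain of constraints placing it before every other event, so U must be first.

U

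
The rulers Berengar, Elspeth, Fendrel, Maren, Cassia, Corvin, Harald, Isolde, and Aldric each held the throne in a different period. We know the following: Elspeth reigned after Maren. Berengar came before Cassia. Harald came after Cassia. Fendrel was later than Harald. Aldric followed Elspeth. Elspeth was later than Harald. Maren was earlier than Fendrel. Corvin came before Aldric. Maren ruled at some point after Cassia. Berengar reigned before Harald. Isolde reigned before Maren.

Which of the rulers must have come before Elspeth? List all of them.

Directly stated before Elspeth: Harald and Maren.
Berengar reaches Elspeth via Berengar → Harald → Elspeth.
Cassia reaches Elspeth via Cassia → Maren → Elspeth.
Isolde reaches Elspeth via Isolde → Maren → Elspeth.
No chain forces Corvin (or any of the others) ahead of Elspeth.

Berengar, Cassia, Harald, Isolde, Maren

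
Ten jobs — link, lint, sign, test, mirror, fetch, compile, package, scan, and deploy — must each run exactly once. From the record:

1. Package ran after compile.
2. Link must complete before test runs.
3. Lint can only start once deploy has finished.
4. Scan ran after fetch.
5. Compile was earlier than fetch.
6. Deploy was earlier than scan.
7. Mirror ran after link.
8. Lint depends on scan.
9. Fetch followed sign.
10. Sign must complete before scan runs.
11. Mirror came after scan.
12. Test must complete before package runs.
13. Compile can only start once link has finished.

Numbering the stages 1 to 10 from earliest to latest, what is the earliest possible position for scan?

Compile, deploy, fetch, link, and sign must all come before scan — 5 forced predecessors.
Nothing else is forced ahead of scan, so its earliest slot is position 5 + 1 = 6.

6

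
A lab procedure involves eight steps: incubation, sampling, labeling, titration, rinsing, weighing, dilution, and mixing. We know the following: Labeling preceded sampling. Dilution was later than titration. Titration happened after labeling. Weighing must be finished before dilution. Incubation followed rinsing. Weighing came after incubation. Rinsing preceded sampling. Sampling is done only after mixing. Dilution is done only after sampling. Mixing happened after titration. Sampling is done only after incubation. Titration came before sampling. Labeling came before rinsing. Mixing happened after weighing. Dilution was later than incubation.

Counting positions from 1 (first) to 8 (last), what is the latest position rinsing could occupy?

Rinsing must come before dilution, incubation, mixing, sampling, and weighing — 5 steps forced after it.
Everything else can be placed before rinsing in some valid order, so rinsing can sit as late as position 8 − 5 = 3.

3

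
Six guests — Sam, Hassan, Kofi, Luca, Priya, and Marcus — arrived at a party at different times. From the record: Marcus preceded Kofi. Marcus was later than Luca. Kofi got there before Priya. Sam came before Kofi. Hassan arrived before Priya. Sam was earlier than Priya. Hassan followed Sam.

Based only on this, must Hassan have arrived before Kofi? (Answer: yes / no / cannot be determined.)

cannot be determined

No chain of stated constraints runs from Hassan to Kofi, and none runs from Kofi to Hassan either.
So the relative order of Hassan and Kofi is not fixed by the given facts.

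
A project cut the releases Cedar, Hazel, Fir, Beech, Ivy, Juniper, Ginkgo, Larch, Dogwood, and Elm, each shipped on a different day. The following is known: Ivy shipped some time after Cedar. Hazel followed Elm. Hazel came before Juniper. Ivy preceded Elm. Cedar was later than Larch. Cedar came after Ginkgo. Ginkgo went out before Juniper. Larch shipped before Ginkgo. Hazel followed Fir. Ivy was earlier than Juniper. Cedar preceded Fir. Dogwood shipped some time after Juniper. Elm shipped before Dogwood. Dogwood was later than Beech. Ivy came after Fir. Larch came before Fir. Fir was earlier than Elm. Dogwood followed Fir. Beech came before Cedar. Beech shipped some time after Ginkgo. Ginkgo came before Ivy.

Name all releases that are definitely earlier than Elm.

Directly stated before Elm: Fir and Ivy.
Beech reaches Elm via Beech → Cedar → Fir → Elm.
Cedar reaches Elm via Cedar → Fir → Elm.
Ginkgo reaches Elm via Ginkgo → Ivy → Elm.
Likewise Larch reaches Elm by chaining the stated constraints.
No chain forces Hazel (or any of the others) ahead of Elm.

Beech, Cedar, Fir, Ginkgo, Ivy, Larch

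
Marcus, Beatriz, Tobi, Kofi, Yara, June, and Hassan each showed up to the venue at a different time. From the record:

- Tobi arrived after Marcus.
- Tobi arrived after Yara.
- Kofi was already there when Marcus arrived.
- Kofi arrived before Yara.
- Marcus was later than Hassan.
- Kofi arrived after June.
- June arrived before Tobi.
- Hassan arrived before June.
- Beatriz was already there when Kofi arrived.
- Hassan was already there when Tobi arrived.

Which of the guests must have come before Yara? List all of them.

Beatriz, Hassan, June, Kofi

Directly stated before Yara: Kofi.
Beatriz reaches Yara via Beatriz → Kofi → Yara.
Hassan reaches Yara via Hassan → June → Kofi → Yara.
June reaches Yara via June → Kofi → Yara.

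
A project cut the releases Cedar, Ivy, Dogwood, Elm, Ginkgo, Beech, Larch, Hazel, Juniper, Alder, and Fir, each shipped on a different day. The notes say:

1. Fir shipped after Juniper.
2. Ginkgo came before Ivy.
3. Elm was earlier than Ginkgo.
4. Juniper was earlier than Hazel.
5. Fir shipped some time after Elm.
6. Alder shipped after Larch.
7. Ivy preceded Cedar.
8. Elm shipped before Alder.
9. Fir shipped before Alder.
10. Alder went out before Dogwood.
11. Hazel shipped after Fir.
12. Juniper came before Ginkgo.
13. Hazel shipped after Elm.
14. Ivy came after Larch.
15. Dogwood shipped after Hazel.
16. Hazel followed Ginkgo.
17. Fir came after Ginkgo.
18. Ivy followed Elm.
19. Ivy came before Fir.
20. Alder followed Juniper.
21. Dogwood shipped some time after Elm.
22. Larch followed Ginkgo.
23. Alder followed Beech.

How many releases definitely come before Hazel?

6

Directly stated before Hazel: Elm, Fir, Ginkgo, and Juniper.
Ivy reaches Hazel via Ivy → Fir → Hazel.
Larch reaches Hazel via Larch → Ivy → Fir → Hazel.
That's Elm, Fir, Ginkgo, Ivy, Juniper, and Larch — 6 in all.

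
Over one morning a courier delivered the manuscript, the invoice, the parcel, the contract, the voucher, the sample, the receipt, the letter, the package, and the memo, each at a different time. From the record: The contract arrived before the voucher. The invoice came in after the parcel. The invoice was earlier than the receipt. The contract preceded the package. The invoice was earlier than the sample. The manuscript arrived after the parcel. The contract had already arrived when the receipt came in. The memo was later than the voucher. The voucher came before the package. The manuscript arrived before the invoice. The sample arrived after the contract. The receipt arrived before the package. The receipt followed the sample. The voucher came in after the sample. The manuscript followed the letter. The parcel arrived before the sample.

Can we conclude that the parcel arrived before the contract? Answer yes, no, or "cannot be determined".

cannot be determined

No chain of stated constraints runs from the parcel to the contract, and none runs from the contract to the parcel either.
So the relative order of the parcel and the contract is not fixed by the given facts.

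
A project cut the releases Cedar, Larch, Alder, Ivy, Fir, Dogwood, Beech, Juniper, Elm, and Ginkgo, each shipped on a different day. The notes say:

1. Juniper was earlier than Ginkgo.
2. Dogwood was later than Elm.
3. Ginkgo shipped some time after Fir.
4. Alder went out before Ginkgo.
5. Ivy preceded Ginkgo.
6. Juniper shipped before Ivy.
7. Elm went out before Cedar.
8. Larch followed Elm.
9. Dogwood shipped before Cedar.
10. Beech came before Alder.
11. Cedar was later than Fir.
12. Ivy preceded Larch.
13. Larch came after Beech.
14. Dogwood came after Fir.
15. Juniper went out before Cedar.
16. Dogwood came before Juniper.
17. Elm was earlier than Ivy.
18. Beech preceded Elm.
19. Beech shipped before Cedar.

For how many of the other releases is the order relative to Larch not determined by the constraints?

Forced before Larch: Beech, Dogwood, Elm, Fir, Ivy, and Juniper.
That leaves Alder, Cedar, and Ginkgo with no forced order relative to Larch — 3.

3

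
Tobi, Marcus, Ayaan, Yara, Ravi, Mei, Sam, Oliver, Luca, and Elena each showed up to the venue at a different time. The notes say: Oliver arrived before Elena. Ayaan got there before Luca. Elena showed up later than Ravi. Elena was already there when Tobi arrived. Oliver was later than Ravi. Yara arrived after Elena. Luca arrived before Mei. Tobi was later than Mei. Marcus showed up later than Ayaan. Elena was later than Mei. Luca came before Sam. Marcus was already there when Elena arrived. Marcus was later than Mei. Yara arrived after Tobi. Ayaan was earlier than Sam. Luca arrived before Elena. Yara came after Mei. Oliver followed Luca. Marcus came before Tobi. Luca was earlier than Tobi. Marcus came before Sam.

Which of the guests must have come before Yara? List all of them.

Directly stated before Yara: Elena, Mei, and Tobi.
Ayaan reaches Yara via Ayaan → Marcus → Elena → Yara.
Luca reaches Yara via Luca → Elena → Yara.
Marcus reaches Yara via Marcus → Elena → Yara.
Likewise Oliver and Ravi each reach Yara by chaining the stated constraints.
No chain forces Sam ahead of Yara.

Ayaan, Elena, Luca, Marcus, Mei, Oliver, Ravi, Tobi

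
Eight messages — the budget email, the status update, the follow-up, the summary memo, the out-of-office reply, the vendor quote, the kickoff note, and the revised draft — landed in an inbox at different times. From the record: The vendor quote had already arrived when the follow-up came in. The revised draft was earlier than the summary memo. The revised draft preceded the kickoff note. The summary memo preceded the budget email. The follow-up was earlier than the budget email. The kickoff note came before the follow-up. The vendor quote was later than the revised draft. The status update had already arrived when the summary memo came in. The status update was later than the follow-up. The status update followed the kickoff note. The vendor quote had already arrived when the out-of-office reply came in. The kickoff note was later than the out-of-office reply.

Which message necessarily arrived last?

the budget email

Every other message has a chain of constraints placing it before the budget email, so the budget email is last.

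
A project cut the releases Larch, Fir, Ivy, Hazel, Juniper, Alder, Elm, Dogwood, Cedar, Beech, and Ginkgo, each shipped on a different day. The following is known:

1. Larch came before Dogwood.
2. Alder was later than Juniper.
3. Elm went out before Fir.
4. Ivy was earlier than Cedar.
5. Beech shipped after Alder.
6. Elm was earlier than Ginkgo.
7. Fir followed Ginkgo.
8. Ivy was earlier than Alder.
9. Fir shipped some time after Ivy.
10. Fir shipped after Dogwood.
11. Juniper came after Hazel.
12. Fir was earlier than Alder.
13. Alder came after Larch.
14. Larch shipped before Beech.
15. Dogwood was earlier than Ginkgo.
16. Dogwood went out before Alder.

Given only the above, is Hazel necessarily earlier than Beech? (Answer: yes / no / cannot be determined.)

Chain the constraints: Hazel → Juniper → Alder → Beech. Each link is directly stated, so Hazel comes before Beech.

yes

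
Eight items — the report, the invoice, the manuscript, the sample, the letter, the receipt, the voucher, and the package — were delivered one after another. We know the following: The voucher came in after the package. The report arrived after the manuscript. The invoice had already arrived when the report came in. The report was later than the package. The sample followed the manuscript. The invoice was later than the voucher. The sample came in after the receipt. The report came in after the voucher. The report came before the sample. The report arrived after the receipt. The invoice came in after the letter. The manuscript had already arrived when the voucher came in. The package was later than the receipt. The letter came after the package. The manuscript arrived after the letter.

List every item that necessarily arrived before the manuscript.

the letter, the package, the receipt

Directly stated before the manuscript: the letter.
The package reaches the manuscript via the package → the letter → the manuscript.
The receipt reaches the manuscript via the receipt → the package → the letter → the manuscript.
No chain forces the voucher (or any of the others) ahead of the manuscript.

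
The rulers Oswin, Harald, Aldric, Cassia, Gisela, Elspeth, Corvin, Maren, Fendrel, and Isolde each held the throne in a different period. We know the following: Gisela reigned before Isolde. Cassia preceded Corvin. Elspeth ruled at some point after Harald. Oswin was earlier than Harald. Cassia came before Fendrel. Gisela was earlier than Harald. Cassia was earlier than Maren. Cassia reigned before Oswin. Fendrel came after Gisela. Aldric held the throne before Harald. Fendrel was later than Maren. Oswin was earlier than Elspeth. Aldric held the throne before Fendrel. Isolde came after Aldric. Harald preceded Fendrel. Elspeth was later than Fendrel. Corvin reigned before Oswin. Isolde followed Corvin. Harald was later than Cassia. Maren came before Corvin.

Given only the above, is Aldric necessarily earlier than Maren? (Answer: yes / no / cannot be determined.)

cannot be determined

No chain of stated constraints runs from Aldric to Maren, and none runs from Maren to Aldric either.
So the relative order of Aldric and Maren is not fixed by the given facts.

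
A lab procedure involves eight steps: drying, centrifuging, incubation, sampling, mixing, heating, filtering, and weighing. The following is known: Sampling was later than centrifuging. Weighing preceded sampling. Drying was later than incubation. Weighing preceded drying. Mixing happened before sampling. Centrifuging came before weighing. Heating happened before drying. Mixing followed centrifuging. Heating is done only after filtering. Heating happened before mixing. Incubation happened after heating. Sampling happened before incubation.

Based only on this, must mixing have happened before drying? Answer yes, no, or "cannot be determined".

yes

Chain the constraints: mixing → sampling → incubation → drying. Each link is directly stated, so mixing comes before drying.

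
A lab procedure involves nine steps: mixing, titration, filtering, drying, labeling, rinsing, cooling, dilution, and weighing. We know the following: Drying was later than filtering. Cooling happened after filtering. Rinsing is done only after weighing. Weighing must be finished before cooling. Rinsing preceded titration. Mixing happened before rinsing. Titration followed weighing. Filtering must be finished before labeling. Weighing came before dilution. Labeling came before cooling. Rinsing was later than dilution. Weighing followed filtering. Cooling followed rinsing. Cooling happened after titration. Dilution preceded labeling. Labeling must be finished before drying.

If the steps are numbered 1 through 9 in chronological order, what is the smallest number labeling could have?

Dilution, filtering, and weighing must all come before labeling — 3 forced predecessors.
Nothing else is forced ahead of labeling, so its earliest slot is position 3 + 1 = 4.

4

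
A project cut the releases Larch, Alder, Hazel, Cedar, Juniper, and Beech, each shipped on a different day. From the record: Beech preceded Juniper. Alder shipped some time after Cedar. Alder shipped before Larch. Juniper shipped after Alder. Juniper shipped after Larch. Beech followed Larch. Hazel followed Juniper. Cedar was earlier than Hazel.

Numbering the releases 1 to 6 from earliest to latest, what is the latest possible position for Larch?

Larch must come before Beech, Hazel, and Juniper — 3 releases forced after it.
Everything else can be placed before Larch in some valid order, so Larch can sit as late as position 6 − 3 = 3.

3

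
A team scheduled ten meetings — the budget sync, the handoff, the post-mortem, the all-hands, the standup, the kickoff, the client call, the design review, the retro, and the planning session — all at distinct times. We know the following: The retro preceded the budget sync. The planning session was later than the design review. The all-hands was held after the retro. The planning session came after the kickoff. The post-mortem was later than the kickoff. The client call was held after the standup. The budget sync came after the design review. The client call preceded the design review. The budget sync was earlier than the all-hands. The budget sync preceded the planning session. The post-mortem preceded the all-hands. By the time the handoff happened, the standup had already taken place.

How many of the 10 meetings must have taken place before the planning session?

Directly stated before the planning session: the budget sync, the design review, and the kickoff.
The client call reaches the planning session via the client call → the design review → the planning session.
The retro reaches the planning session via the retro → the budget sync → the planning session.
The standup reaches the planning session via the standup → the client call → the design review → the planning session.
No chain forces the all-hands (or any of the others) ahead of the planning session.
That's the budget sync, the client call, the design review, the kickoff, the retro, and the standup — 6 in all.

6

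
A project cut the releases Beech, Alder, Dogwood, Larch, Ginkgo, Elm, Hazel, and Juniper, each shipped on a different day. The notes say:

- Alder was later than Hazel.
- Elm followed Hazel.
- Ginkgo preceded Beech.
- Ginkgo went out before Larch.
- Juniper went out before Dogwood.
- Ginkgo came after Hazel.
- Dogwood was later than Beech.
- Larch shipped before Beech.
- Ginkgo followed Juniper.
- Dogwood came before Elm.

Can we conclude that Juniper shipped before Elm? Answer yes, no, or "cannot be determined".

yes

Chain the constraints: Juniper → Dogwood → Elm. Each link is directly stated, so Juniper comes before Elm.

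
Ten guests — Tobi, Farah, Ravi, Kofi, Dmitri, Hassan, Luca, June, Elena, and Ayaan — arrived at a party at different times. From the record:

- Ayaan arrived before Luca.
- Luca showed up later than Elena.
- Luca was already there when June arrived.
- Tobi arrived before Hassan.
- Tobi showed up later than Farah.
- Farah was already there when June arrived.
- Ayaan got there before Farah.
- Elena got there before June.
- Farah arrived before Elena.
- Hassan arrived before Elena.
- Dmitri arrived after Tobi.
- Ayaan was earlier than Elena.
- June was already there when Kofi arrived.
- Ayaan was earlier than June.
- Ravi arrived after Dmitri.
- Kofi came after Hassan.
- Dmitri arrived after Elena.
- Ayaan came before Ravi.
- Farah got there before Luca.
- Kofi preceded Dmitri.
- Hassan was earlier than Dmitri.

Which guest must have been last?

Ravi

Every other guest has a chain of constraints placing them before Ravi, so Ravi is last.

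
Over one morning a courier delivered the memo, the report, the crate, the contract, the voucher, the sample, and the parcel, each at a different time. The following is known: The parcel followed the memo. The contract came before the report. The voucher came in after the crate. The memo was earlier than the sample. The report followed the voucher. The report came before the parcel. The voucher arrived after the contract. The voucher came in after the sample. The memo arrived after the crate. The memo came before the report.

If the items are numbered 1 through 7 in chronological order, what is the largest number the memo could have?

3

The memo must come before the parcel, the report, the sample, and the voucher — 4 items forced after it.
Everything else can be placed before the memo in some valid order, so the memo can sit as late as position 7 − 4 = 3.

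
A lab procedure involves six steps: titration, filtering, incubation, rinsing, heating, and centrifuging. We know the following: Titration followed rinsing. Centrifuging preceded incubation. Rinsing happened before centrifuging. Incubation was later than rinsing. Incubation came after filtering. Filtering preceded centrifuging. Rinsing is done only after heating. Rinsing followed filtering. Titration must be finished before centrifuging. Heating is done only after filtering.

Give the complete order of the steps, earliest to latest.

filtering, heating, rinsing, titration, centrifuging, incubation

The constraints fix every adjacent pair, so only one ordering works:
filtering → heating → rinsing → titration → centrifuging → incubation.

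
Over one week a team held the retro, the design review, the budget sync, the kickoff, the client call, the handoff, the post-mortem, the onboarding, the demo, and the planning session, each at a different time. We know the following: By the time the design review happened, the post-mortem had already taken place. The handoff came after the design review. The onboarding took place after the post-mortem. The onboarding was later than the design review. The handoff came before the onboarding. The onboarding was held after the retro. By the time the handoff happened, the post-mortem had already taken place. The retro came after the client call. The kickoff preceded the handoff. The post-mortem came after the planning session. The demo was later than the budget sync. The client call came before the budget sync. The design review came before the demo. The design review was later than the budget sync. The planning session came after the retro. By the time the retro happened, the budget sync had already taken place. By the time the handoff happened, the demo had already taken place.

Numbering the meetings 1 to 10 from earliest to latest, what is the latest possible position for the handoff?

9

The handoff must come before the onboarding — 1 meeting forced after it.
Everything else can be placed before the handoff in some valid order, so the handoff can sit as late as position 10 − 1 = 9.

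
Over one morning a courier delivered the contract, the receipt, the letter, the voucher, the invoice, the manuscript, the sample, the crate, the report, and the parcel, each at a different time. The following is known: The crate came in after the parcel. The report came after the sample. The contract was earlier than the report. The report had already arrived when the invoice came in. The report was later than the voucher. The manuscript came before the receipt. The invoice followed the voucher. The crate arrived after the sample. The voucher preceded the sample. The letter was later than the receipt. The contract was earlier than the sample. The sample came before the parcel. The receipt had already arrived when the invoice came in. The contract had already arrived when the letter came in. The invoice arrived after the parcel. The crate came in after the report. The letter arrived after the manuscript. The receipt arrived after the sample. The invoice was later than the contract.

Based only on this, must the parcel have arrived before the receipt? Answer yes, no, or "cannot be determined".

No chain of stated constraints runs from the parcel to the receipt, and none runs from the receipt to the parcel either.
So the relative order of the parcel and the receipt is not fixed by the given facts.

cannot be determined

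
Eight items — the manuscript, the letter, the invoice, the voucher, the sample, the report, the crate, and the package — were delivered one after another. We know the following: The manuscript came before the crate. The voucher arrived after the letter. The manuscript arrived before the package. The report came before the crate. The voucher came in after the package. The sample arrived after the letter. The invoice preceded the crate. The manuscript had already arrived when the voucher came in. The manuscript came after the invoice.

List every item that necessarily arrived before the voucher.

the invoice, the letter, the manuscript, the package

Directly stated before the voucher: the letter, the manuscript, and the package.
The invoice reaches the voucher via the invoice → the manuscript → the voucher.
No chain forces the crate (or any of the others) ahead of the voucher.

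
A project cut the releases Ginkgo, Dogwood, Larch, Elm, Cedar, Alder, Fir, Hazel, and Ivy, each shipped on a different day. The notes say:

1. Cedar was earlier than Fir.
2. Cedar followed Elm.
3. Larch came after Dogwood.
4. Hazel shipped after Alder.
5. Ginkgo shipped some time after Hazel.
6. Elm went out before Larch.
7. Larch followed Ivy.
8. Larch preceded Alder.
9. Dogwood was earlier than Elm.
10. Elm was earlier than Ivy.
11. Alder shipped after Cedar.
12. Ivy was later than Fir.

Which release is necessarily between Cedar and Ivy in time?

Fir

Tracing the constraints gives Cedar → Fir → Ivy, so Fir sits after Cedar and before Ivy.
No other release is forced both after Cedar and before Ivy.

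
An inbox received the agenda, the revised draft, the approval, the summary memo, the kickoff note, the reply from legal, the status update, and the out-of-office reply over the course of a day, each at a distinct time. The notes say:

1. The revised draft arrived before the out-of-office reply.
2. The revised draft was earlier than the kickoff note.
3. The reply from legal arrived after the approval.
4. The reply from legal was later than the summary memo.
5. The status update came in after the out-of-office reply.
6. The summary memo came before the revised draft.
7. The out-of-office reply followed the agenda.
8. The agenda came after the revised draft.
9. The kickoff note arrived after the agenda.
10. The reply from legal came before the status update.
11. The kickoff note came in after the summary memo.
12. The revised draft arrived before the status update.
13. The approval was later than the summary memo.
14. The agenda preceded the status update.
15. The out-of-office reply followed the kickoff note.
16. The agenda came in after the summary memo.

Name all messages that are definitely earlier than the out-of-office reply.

the agenda, the kickoff note, the revised draft, the summary memo

Directly stated before the out-of-office reply: the agenda, the kickoff note, and the revised draft.
The summary memo reaches the out-of-office reply via the summary memo → the revised draft → the out-of-office reply.
No chain forces the approval (or any of the others) ahead of the out-of-office reply.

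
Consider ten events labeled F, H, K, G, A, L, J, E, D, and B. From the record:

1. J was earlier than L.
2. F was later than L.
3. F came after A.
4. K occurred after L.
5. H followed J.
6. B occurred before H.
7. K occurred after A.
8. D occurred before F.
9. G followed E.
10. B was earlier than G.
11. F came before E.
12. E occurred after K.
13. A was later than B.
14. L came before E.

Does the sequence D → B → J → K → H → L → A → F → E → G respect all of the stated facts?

no

The constraints require A before K, but in the proposed sequence K appears ahead of A. That one violation is enough.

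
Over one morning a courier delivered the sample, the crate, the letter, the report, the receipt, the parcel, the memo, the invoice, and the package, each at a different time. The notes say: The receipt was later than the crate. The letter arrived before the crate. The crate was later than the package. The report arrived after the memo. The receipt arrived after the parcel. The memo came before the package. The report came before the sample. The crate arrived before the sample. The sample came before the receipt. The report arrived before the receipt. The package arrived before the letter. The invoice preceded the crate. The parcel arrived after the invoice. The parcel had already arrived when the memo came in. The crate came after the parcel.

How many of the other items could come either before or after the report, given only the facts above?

3

Forced before the report: the invoice, the memo, and the parcel; forced after the report: the receipt and the sample.
That leaves the crate, the letter, and the package with no forced order relative to the report — 3.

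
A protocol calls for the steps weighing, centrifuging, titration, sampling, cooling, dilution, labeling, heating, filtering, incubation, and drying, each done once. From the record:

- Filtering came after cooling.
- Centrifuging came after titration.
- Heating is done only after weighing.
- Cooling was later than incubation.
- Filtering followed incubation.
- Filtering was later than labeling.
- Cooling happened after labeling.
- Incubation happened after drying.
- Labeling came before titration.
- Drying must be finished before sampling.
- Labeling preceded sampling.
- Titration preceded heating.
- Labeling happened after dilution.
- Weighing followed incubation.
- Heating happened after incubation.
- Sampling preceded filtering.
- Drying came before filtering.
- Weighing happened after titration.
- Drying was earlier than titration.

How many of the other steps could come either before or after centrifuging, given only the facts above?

6

Forced before centrifuging: dilution, drying, labeling, and titration.
That leaves cooling, filtering, heating, incubation, sampling, and weighing with no forced order relative to centrifuging — 6.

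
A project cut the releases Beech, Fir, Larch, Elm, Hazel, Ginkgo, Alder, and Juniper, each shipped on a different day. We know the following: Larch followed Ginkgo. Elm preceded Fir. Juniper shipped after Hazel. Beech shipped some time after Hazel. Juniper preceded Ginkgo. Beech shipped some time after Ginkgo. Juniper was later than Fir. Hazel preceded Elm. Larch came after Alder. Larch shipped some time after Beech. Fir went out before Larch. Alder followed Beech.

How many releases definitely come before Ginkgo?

4

Directly stated before Ginkgo: Juniper.
Elm reaches Ginkgo via Elm → Fir → Juniper → Ginkgo.
Fir reaches Ginkgo via Fir → Juniper → Ginkgo.
Hazel reaches Ginkgo via Hazel → Juniper → Ginkgo.
No chain forces Beech (or any of the others) ahead of Ginkgo.
That's Elm, Fir, Hazel, and Juniper — 4 in all.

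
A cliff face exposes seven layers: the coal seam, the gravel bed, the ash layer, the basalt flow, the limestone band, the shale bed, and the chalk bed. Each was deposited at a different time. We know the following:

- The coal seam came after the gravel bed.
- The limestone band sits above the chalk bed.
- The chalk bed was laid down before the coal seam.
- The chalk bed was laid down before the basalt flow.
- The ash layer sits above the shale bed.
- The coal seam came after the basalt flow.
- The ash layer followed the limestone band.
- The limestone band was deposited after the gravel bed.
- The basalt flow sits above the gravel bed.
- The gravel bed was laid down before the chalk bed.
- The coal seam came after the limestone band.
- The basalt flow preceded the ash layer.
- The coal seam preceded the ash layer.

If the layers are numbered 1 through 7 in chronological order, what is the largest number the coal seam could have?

6

The coal seam must come before the ash layer — 1 layer forced after it.
Everything else can be placed before the coal seam in some valid order, so the coal seam can sit as late as position 7 − 1 = 6.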